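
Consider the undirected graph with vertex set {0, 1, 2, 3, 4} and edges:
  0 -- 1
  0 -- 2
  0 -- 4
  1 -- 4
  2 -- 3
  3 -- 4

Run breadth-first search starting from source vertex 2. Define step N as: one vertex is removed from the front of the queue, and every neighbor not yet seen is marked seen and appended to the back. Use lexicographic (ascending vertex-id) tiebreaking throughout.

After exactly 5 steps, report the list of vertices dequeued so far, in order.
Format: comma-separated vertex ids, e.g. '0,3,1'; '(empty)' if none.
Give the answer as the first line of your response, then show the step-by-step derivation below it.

2,0,3,1,4

step 1: dequeue 2; queue=[0,3]; order=2
step 2: dequeue 0; queue=[3,1,4]; order=2,0
step 3: dequeue 3; queue=[1,4]; order=2,0,3
step 4: dequeue 1; queue=[4]; order=2,0,3,1
step 5: dequeue 4; queue=[(empty)]; order=2,0,3,1,4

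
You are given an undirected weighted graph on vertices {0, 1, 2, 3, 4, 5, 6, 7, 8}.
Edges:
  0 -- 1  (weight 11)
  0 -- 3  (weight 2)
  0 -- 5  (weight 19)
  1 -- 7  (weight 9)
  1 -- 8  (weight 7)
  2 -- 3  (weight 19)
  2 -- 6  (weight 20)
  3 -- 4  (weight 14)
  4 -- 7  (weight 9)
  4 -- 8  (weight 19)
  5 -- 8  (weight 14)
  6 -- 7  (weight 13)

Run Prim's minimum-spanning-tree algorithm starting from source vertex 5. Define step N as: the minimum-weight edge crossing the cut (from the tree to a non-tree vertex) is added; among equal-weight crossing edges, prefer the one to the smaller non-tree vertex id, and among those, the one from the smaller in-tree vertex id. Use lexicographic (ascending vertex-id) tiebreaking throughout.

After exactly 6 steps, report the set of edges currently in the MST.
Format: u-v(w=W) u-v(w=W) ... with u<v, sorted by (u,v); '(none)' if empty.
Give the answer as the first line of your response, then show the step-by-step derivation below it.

0-1(w=11) 0-3(w=2) 1-7(w=9) 1-8(w=7) 4-7(w=9) 5-8(w=14)

step 1: add edge 5-8 (w=14); MST = {5-8(w=14)}
step 2: add edge 1-8 (w=7); MST = {1-8(w=7) 5-8(w=14)}
step 3: add edge 1-7 (w=9); MST = {1-7(w=9) 1-8(w=7) 5-8(w=14)}
step 4: add edge 4-7 (w=9); MST = {1-7(w=9) 1-8(w=7) 4-7(w=9) 5-8(w=14)}
step 5: add edge 0-1 (w=11); MST = {0-1(w=11) 1-7(w=9) 1-8(w=7) 4-7(w=9) 5-8(w=14)}
step 6: add edge 0-3 (w=2); MST = {0-1(w=11) 0-3(w=2) 1-7(w=9) 1-8(w=7) 4-7(w=9) 5-8(w=14)}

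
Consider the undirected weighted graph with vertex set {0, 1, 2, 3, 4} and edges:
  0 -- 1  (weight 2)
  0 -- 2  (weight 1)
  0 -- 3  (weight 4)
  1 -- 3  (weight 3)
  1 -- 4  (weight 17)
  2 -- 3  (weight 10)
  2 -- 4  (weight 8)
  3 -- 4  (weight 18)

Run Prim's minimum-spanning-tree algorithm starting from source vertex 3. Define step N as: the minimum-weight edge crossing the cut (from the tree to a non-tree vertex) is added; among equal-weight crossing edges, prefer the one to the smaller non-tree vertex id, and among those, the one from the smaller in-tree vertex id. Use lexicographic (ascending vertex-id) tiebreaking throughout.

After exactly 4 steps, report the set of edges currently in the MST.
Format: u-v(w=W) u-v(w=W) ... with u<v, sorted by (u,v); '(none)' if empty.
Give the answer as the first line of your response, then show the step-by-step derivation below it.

0-1(w=2) 0-2(w=1) 1-3(w=3) 2-4(w=8)

step 1: add edge 1-3 (w=3); MST = {1-3(w=3)}
step 2: add edge 0-1 (w=2); MST = {0-1(w=2) 1-3(w=3)}
step 3: add edge 0-2 (w=1); MST = {0-1(w=2) 0-2(w=1) 1-3(w=3)}
step 4: add edge 2-4 (w=8); MST = {0-1(w=2) 0-2(w=1) 1-3(w=3) 2-4(w=8)}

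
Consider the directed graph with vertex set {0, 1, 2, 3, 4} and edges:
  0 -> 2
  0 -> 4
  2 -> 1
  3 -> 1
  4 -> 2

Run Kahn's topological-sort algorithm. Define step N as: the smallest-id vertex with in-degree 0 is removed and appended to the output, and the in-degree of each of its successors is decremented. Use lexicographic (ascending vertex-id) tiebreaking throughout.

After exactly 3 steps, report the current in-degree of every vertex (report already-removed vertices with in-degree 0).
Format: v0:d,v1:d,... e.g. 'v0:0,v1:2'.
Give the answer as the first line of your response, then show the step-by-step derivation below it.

v0:0,v1:1,v2:0,v3:0,v4:0

step 1: output 0; order=[0]; indeg=(0,2,1,0,0)
step 2: output 3; order=[0,3]; indeg=(0,1,1,0,0)
step 3: output 4; order=[0,3,4]; indeg=(0,1,0,0,0)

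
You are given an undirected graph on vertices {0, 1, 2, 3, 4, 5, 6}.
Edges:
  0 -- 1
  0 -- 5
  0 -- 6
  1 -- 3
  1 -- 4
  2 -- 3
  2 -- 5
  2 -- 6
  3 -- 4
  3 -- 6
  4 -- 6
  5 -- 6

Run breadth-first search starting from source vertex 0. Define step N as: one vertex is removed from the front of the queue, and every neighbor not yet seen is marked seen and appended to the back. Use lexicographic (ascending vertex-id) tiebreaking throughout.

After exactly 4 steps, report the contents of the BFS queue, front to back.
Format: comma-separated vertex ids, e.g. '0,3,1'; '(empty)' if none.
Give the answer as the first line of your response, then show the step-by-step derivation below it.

3,4,2

step 1: dequeue 0; queue=[1,5,6]; order=0
step 2: dequeue 1; queue=[5,6,3,4]; order=0,1
step 3: dequeue 5; queue=[6,3,4,2]; order=0,1,5
step 4: dequeue 6; queue=[3,4,2]; order=0,1,5,6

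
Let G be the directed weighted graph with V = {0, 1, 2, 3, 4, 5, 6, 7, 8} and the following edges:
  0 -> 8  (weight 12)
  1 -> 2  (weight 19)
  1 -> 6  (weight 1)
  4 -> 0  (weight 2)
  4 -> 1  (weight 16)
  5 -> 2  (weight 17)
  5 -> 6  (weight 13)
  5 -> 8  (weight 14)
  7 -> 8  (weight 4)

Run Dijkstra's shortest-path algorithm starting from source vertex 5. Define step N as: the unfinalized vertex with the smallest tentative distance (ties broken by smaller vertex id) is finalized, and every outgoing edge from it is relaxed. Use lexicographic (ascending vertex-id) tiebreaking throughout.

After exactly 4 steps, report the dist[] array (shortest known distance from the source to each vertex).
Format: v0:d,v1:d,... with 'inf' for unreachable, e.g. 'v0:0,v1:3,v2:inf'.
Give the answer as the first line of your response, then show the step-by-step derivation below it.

v0:inf,v1:inf,v2:17,v3:inf,v4:inf,v5:0,v6:13,v7:inf,v8:14

step 1: dist = v0:inf,v1:inf,v2:17,v3:inf,v4:inf,v5:0,v6:13,v7:inf,v8:14
step 2: dist = v0:inf,v1:inf,v2:17,v3:inf,v4:inf,v5:0,v6:13,v7:inf,v8:14
step 3: dist = v0:inf,v1:inf,v2:17,v3:inf,v4:inf,v5:0,v6:13,v7:inf,v8:14
step 4: dist = v0:inf,v1:inf,v2:17,v3:inf,v4:inf,v5:0,v6:13,v7:inf,v8:14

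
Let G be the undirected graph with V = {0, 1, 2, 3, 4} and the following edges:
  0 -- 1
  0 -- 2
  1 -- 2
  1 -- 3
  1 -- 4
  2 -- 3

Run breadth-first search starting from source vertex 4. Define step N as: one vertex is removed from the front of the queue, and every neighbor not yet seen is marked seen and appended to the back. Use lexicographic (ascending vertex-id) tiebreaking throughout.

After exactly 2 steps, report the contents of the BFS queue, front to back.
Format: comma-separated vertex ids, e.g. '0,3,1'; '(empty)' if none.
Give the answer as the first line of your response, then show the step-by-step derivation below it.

0,2,3

step 1: dequeue 4; queue=[1]; order=4
step 2: dequeue 1; queue=[0,2,3]; order=4,1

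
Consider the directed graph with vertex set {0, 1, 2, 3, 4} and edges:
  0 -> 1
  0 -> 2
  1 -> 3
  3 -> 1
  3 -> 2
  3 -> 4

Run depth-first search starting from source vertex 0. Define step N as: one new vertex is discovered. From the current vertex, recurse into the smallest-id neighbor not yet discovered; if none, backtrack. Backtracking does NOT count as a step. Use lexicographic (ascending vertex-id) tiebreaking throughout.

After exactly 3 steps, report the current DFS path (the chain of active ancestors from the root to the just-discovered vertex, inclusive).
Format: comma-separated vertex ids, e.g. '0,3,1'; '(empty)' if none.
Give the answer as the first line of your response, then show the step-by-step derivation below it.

0,1,3

step 1: discover 0; path=0; order=0
step 2: discover 1; path=0>1; order=0,1
step 3: discover 3; path=0>1>3; order=0,1,3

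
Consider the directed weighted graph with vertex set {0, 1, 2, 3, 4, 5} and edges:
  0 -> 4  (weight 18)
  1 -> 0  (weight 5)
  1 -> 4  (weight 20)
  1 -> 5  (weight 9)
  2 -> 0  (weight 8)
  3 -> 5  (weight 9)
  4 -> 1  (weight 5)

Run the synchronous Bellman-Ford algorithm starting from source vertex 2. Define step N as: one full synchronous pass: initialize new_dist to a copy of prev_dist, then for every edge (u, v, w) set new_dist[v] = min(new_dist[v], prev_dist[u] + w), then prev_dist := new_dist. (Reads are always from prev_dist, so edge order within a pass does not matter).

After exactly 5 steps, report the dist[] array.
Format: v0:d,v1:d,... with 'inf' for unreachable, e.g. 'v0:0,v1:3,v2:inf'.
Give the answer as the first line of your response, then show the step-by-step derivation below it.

v0:8,v1:31,v2:0,v3:inf,v4:26,v5:40

step 1: dist = v0:8,v1:inf,v2:0,v3:inf,v4:inf,v5:inf
step 2: dist = v0:8,v1:inf,v2:0,v3:inf,v4:26,v5:inf
step 3: dist = v0:8,v1:31,v2:0,v3:inf,v4:26,v5:inf
step 4: dist = v0:8,v1:31,v2:0,v3:inf,v4:26,v5:40
step 5: dist = v0:8,v1:31,v2:0,v3:inf,v4:26,v5:40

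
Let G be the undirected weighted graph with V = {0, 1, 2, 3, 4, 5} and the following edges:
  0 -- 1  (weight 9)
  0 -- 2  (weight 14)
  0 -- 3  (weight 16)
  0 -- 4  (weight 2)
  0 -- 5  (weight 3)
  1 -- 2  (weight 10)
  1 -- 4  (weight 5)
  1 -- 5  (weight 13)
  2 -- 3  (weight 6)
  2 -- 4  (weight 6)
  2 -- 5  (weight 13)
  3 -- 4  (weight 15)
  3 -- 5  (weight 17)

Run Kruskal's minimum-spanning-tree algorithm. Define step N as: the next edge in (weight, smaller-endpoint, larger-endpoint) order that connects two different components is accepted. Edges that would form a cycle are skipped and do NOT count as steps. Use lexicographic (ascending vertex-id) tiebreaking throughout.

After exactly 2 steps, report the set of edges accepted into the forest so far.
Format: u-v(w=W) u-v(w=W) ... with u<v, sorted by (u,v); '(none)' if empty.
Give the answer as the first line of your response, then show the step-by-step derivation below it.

0-4(w=2) 0-5(w=3)

step 1: add edge 0-4 (w=2); MST = {0-4(w=2)}
step 2: add edge 0-5 (w=3); MST = {0-4(w=2) 0-5(w=3)}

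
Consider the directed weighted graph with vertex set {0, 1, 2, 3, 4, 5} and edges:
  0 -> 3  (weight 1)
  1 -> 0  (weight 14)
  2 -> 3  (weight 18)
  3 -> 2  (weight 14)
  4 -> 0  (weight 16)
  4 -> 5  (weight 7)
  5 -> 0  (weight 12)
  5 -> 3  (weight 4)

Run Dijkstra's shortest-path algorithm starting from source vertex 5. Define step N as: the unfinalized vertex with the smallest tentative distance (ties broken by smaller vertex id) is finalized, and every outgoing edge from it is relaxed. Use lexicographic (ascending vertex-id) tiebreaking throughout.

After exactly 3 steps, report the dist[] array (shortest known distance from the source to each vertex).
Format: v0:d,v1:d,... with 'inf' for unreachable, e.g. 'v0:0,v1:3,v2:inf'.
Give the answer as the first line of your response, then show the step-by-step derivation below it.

v0:12,v1:inf,v2:18,v3:4,v4:inf,v5:0

step 1: dist = v0:12,v1:inf,v2:inf,v3:4,v4:inf,v5:0
step 2: dist = v0:12,v1:inf,v2:18,v3:4,v4:inf,v5:0
step 3: dist = v0:12,v1:inf,v2:18,v3:4,v4:inf,v5:0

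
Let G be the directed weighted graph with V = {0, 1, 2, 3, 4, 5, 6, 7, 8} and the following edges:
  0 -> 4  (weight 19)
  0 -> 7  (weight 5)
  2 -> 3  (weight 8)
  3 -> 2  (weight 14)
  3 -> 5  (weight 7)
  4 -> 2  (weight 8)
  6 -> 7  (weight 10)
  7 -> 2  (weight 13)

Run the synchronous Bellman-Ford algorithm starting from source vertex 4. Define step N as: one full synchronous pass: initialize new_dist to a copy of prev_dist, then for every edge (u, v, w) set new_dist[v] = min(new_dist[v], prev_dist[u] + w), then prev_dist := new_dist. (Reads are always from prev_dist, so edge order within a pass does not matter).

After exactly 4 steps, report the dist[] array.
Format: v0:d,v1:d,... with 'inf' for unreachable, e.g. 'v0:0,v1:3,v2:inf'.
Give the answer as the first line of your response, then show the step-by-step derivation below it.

v0:inf,v1:inf,v2:8,v3:16,v4:0,v5:23,v6:inf,v7:inf,v8:inf

step 1: dist = v0:inf,v1:inf,v2:8,v3:inf,v4:0,v5:inf,v6:inf,v7:inf,v8:inf
step 2: dist = v0:inf,v1:inf,v2:8,v3:16,v4:0,v5:inf,v6:inf,v7:inf,v8:inf
step 3: dist = v0:inf,v1:inf,v2:8,v3:16,v4:0,v5:23,v6:inf,v7:inf,v8:inf
step 4: dist = v0:inf,v1:inf,v2:8,v3:16,v4:0,v5:23,v6:inf,v7:inf,v8:inf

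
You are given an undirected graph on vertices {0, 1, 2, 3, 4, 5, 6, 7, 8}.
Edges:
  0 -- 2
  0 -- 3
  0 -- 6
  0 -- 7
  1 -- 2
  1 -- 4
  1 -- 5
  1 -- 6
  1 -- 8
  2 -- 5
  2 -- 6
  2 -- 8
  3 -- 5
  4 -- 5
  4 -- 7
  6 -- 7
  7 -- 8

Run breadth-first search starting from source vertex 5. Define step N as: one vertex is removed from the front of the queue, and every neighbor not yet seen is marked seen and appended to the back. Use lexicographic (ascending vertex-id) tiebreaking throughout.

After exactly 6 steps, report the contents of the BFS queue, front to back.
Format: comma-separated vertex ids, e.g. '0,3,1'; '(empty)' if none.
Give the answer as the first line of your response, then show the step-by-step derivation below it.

8,0,7

step 1: dequeue 5; queue=[1,2,3,4]; order=5
step 2: dequeue 1; queue=[2,3,4,6,8]; order=5,1
step 3: dequeue 2; queue=[3,4,6,8,0]; order=5,1,2
step 4: dequeue 3; queue=[4,6,8,0]; order=5,1,2,3
step 5: dequeue 4; queue=[6,8,0,7]; order=5,1,2,3,4
step 6: dequeue 6; queue=[8,0,7]; order=5,1,2,3,4,6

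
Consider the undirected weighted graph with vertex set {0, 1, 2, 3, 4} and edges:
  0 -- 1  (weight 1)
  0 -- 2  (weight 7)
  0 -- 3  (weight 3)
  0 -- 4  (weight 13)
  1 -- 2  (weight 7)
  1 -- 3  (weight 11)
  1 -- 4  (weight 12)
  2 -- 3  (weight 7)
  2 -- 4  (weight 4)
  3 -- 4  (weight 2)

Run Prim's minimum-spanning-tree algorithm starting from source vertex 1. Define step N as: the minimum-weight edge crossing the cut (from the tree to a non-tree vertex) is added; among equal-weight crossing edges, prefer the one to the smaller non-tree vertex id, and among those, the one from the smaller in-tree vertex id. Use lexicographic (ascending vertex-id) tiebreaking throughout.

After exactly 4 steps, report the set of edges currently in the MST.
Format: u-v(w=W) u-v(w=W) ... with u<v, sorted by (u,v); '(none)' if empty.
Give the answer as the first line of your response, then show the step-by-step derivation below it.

0-1(w=1) 0-3(w=3) 2-4(w=4) 3-4(w=2)

step 1: add edge 0-1 (w=1); MST = {0-1(w=1)}
step 2: add edge 0-3 (w=3); MST = {0-1(w=1) 0-3(w=3)}
step 3: add edge 3-4 (w=2); MST = {0-1(w=1) 0-3(w=3) 3-4(w=2)}
step 4: add edge 2-4 (w=4); MST = {0-1(w=1) 0-3(w=3) 2-4(w=4) 3-4(w=2)}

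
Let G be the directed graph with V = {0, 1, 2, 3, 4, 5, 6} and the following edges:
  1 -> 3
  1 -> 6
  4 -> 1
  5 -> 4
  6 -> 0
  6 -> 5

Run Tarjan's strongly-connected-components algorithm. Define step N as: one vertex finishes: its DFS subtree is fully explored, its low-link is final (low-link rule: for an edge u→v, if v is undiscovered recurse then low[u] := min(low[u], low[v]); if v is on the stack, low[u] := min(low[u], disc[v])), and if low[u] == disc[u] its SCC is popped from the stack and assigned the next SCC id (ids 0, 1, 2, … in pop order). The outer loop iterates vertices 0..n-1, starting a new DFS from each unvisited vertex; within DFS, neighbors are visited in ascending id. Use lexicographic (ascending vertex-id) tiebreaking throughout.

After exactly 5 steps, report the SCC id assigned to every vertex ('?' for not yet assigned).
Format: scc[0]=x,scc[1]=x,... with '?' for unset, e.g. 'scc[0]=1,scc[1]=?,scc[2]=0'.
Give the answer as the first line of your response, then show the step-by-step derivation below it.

scc[0]=0,scc[1]=?,scc[2]=?,scc[3]=1,scc[4]=?,scc[5]=?,scc[6]=?

step 1: low=(low[0]=0,low[1]=?,low[2]=?,low[3]=?,low[4]=?,low[5]=?,low[6]=?); scc=(scc[0]=0,scc[1]=?,scc[2]=?,scc[3]=?,scc[4]=?,scc[5]=?,scc[6]=?)
step 2: low=(low[0]=0,low[1]=1,low[2]=?,low[3]=2,low[4]=?,low[5]=?,low[6]=?); scc=(scc[0]=0,scc[1]=?,scc[2]=?,scc[3]=1,scc[4]=?,scc[5]=?,scc[6]=?)
step 3: low=(low[0]=0,low[1]=1,low[2]=?,low[3]=2,low[4]=1,low[5]=4,low[6]=3); scc=(scc[0]=0,scc[1]=?,scc[2]=?,scc[3]=1,scc[4]=?,scc[5]=?,scc[6]=?)
step 4: low=(low[0]=0,low[1]=1,low[2]=?,low[3]=2,low[4]=1,low[5]=1,low[6]=3); scc=(scc[0]=0,scc[1]=?,scc[2]=?,scc[3]=1,scc[4]=?,scc[5]=?,scc[6]=?)
step 5: low=(low[0]=0,low[1]=1,low[2]=?,low[3]=2,low[4]=1,low[5]=1,low[6]=1); scc=(scc[0]=0,scc[1]=?,scc[2]=?,scc[3]=1,scc[4]=?,scc[5]=?,scc[6]=?)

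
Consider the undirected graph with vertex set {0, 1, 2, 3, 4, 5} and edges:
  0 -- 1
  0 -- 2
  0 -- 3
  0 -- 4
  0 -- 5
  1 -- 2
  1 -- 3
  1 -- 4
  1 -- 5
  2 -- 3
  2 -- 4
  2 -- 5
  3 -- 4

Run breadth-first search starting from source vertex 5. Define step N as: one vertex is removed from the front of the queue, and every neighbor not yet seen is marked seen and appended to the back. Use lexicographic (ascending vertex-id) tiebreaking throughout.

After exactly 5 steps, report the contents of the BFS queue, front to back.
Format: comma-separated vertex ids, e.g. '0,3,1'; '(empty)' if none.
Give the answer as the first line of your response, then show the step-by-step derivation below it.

4

step 1: dequeue 5; queue=[0,1,2]; order=5
step 2: dequeue 0; queue=[1,2,3,4]; order=5,0
step 3: dequeue 1; queue=[2,3,4]; order=5,0,1
step 4: dequeue 2; queue=[3,4]; order=5,0,1,2
step 5: dequeue 3; queue=[4]; order=5,0,1,2,3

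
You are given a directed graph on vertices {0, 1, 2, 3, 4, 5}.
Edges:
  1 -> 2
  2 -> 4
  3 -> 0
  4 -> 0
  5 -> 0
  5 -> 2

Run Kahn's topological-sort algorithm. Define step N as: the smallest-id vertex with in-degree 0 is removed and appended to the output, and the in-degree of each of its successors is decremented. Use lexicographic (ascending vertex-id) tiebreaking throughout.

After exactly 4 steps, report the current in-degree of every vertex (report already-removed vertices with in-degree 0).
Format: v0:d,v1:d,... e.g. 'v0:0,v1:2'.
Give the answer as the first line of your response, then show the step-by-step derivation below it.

v0:1,v1:0,v2:0,v3:0,v4:0,v5:0

step 1: output 1; order=[1]; indeg=(3,0,1,0,1,0)
step 2: output 3; order=[1,3]; indeg=(2,0,1,0,1,0)
step 3: output 5; order=[1,3,5]; indeg=(1,0,0,0,1,0)
step 4: output 2; order=[1,3,5,2]; indeg=(1,0,0,0,0,0)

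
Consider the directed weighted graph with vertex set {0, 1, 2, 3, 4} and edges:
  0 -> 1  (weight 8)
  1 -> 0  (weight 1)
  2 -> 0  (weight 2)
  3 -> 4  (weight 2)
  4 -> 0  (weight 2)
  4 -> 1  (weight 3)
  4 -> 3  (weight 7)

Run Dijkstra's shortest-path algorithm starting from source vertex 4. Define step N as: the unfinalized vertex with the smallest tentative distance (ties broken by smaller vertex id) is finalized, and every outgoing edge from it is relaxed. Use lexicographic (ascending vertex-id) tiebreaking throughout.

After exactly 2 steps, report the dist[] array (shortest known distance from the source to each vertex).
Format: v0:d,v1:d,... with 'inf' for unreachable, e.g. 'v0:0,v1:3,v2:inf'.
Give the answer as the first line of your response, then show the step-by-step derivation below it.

v0:2,v1:3,v2:inf,v3:7,v4:0

step 1: dist = v0:2,v1:3,v2:inf,v3:7,v4:0
step 2: dist = v0:2,v1:3,v2:inf,v3:7,v4:0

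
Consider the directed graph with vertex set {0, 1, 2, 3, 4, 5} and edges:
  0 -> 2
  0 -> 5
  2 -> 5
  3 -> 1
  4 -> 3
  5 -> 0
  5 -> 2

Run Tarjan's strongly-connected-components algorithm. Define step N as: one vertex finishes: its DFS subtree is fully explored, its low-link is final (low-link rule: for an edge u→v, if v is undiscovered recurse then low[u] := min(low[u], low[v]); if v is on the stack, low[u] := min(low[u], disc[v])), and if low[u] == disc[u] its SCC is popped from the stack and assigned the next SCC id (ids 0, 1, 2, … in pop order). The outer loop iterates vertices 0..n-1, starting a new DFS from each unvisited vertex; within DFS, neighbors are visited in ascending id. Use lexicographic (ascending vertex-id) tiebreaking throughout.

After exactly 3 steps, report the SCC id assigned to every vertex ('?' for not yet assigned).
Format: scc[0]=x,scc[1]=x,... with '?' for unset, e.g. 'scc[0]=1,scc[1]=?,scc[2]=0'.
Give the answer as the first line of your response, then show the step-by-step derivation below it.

scc[0]=0,scc[1]=?,scc[2]=0,scc[3]=?,scc[4]=?,scc[5]=0

step 1: low=(low[0]=0,low[1]=?,low[2]=1,low[3]=?,low[4]=?,low[5]=0); scc=(scc[0]=?,scc[1]=?,scc[2]=?,scc[3]=?,scc[4]=?,scc[5]=?)
step 2: low=(low[0]=0,low[1]=?,low[2]=0,low[3]=?,low[4]=?,low[5]=0); scc=(scc[0]=?,scc[1]=?,scc[2]=?,scc[3]=?,scc[4]=?,scc[5]=?)
step 3: low=(low[0]=0,low[1]=?,low[2]=0,low[3]=?,low[4]=?,low[5]=0); scc=(scc[0]=0,scc[1]=?,scc[2]=0,scc[3]=?,scc[4]=?,scc[5]=0)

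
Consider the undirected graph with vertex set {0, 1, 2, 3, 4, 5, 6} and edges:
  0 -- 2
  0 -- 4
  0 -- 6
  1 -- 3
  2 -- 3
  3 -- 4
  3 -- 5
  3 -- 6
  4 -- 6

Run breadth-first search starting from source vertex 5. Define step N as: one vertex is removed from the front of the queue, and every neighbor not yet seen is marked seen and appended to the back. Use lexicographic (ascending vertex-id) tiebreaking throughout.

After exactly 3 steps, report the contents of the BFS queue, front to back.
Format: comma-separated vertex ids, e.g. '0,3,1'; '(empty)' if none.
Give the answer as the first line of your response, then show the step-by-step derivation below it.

2,4,6

step 1: dequeue 5; queue=[3]; order=5
step 2: dequeue 3; queue=[1,2,4,6]; order=5,3
step 3: dequeue 1; queue=[2,4,6]; order=5,3,1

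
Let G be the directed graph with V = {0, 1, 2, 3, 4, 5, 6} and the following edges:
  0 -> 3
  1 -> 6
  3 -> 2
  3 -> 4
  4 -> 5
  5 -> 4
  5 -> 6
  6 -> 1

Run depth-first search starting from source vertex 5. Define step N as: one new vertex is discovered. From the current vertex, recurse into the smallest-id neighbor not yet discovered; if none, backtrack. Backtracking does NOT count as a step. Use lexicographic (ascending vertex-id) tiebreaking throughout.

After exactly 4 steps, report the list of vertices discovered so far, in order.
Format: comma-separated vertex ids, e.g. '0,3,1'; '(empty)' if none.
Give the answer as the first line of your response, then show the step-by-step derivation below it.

5,4,6,1

step 1: discover 5; path=5; order=5
step 2: discover 4; path=5>4; order=5,4
step 3: discover 6; path=5>6; order=5,4,6
step 4: discover 1; path=5>6>1; order=5,4,6,1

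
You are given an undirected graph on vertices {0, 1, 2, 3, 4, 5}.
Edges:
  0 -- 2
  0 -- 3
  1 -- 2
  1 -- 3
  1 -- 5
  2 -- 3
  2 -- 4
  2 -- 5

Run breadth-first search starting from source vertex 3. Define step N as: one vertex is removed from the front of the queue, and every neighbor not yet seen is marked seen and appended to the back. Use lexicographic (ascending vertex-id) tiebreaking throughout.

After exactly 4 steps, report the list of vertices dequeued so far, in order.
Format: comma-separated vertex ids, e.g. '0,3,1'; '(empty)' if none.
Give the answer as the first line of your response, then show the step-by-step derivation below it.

3,0,1,2

step 1: dequeue 3; queue=[0,1,2]; order=3
step 2: dequeue 0; queue=[1,2]; order=3,0
step 3: dequeue 1; queue=[2,5]; order=3,0,1
step 4: dequeue 2; queue=[5,4]; order=3,0,1,2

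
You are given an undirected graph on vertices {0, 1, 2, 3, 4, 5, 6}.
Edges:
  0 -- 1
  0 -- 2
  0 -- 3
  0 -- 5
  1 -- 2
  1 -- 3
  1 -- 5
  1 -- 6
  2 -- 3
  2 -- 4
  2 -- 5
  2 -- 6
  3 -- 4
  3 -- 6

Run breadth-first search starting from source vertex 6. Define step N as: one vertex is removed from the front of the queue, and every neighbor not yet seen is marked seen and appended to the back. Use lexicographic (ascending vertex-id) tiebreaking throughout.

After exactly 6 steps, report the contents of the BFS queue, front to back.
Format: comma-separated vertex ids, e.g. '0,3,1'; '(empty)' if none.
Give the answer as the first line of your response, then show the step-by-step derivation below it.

4

step 1: dequeue 6; queue=[1,2,3]; order=6
step 2: dequeue 1; queue=[2,3,0,5]; order=6,1
step 3: dequeue 2; queue=[3,0,5,4]; order=6,1,2
step 4: dequeue 3; queue=[0,5,4]; order=6,1,2,3
step 5: dequeue 0; queue=[5,4]; order=6,1,2,3,0
step 6: dequeue 5; queue=[4]; order=6,1,2,3,0,5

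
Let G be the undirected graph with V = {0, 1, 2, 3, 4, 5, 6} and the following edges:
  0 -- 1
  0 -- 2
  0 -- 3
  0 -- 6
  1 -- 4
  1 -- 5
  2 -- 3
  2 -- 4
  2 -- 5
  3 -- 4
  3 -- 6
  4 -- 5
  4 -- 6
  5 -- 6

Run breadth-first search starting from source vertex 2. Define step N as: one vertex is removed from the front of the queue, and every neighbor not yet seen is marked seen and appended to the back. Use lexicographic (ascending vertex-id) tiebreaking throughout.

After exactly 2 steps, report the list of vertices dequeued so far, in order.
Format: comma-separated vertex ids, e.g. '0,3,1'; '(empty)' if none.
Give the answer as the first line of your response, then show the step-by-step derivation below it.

2,0

step 1: dequeue 2; queue=[0,3,4,5]; order=2
step 2: dequeue 0; queue=[3,4,5,1,6]; order=2,0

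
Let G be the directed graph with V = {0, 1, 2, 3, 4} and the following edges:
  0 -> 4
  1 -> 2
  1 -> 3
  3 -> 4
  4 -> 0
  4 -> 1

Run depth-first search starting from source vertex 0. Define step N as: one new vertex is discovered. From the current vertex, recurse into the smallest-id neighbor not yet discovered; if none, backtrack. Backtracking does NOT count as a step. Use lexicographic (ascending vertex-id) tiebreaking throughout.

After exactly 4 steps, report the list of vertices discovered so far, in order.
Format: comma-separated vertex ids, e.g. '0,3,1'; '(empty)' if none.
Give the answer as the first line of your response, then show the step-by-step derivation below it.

0,4,1,2

step 1: discover 0; path=0; order=0
step 2: discover 4; path=0>4; order=0,4
step 3: discover 1; path=0>4>1; order=0,4,1
step 4: discover 2; path=0>4>1>2; order=0,4,1,2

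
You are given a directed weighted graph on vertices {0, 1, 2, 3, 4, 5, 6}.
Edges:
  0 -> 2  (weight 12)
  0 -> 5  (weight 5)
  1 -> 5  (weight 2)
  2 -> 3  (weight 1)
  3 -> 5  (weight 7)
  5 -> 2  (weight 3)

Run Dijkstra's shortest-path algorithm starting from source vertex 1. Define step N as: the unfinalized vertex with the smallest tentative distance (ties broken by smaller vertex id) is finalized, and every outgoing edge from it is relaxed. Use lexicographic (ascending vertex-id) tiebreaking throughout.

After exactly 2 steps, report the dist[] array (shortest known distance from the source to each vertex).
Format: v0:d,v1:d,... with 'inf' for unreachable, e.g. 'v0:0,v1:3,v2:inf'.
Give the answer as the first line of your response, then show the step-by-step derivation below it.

v0:inf,v1:0,v2:5,v3:inf,v4:inf,v5:2,v6:inf

step 1: dist = v0:inf,v1:0,v2:inf,v3:inf,v4:inf,v5:2,v6:inf
step 2: dist = v0:inf,v1:0,v2:5,v3:inf,v4:inf,v5:2,v6:inf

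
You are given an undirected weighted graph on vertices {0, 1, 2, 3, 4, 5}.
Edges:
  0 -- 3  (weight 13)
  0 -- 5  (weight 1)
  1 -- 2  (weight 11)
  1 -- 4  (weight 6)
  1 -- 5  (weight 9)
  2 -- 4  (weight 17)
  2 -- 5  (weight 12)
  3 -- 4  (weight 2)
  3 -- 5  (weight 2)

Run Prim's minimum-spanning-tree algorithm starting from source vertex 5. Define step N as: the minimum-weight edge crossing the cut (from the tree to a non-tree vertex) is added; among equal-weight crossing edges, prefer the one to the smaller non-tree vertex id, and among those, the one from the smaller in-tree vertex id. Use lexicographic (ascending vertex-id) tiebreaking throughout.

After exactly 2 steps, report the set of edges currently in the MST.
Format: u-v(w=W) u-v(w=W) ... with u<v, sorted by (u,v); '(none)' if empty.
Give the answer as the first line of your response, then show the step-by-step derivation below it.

0-5(w=1) 3-5(w=2)

step 1: add edge 0-5 (w=1); MST = {0-5(w=1)}
step 2: add edge 3-5 (w=2); MST = {0-5(w=1) 3-5(w=2)}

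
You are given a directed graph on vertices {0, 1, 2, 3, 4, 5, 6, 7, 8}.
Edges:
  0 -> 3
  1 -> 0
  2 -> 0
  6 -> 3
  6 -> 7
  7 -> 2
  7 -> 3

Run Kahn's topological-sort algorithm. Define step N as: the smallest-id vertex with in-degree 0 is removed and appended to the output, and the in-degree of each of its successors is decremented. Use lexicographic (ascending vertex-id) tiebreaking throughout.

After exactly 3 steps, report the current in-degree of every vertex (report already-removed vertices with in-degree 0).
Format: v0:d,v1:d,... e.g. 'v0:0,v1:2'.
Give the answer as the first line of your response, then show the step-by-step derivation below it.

v0:1,v1:0,v2:1,v3:3,v4:0,v5:0,v6:0,v7:1,v8:0

step 1: output 1; order=[1]; indeg=(1,0,1,3,0,0,0,1,0)
step 2: output 4; order=[1,4]; indeg=(1,0,1,3,0,0,0,1,0)
step 3: output 5; order=[1,4,5]; indeg=(1,0,1,3,0,0,0,1,0)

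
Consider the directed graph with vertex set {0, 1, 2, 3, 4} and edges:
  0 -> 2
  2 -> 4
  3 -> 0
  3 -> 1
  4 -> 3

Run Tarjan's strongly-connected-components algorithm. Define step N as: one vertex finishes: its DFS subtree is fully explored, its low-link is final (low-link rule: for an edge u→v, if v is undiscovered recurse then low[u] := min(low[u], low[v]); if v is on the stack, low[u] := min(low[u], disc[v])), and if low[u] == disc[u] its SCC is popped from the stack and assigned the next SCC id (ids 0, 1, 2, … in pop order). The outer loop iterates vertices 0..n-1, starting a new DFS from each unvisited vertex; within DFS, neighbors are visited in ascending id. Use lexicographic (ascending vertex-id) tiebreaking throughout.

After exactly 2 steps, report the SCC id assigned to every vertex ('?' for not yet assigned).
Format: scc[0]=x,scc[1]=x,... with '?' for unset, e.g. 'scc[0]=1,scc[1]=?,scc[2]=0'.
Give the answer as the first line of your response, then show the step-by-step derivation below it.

scc[0]=?,scc[1]=0,scc[2]=?,scc[3]=?,scc[4]=?

step 1: low=(low[0]=0,low[1]=4,low[2]=1,low[3]=0,low[4]=2); scc=(scc[0]=?,scc[1]=0,scc[2]=?,scc[3]=?,scc[4]=?)
step 2: low=(low[0]=0,low[1]=4,low[2]=1,low[3]=0,low[4]=2); scc=(scc[0]=?,scc[1]=0,scc[2]=?,scc[3]=?,scc[4]=?)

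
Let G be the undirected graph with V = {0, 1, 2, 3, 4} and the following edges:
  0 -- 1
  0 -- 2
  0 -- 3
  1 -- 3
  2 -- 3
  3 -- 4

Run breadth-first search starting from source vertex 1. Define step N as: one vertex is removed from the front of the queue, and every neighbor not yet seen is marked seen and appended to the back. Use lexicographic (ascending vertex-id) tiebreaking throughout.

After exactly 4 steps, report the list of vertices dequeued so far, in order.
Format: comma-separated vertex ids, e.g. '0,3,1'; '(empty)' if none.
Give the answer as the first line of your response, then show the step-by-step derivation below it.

1,0,3,2

step 1: dequeue 1; queue=[0,3]; order=1
step 2: dequeue 0; queue=[3,2]; order=1,0
step 3: dequeue 3; queue=[2,4]; order=1,0,3
step 4: dequeue 2; queue=[4]; order=1,0,3,2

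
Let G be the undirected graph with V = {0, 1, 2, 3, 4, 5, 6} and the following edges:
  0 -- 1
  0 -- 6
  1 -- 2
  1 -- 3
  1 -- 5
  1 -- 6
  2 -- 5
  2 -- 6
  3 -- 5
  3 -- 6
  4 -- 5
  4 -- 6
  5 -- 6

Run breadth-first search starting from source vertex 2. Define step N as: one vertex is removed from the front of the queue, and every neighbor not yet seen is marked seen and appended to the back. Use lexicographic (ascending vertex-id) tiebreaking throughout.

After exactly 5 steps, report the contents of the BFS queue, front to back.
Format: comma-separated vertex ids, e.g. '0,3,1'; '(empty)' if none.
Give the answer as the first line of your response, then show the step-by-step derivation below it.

3,4

step 1: dequeue 2; queue=[1,5,6]; order=2
step 2: dequeue 1; queue=[5,6,0,3]; order=2,1
step 3: dequeue 5; queue=[6,0,3,4]; order=2,1,5
step 4: dequeue 6; queue=[0,3,4]; order=2,1,5,6
step 5: dequeue 0; queue=[3,4]; order=2,1,5,6,0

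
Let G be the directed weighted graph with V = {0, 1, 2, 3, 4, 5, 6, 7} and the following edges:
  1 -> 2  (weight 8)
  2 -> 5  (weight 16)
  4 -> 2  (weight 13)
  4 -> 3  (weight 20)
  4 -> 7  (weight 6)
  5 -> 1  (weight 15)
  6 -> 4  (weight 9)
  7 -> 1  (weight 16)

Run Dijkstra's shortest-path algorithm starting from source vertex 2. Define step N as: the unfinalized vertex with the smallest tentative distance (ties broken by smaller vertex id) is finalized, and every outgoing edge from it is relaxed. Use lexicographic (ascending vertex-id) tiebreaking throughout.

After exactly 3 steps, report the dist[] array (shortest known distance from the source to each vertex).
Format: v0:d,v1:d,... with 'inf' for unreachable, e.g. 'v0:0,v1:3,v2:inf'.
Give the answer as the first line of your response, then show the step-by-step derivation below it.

v0:inf,v1:31,v2:0,v3:inf,v4:inf,v5:16,v6:inf,v7:inf

step 1: dist = v0:inf,v1:inf,v2:0,v3:inf,v4:inf,v5:16,v6:inf,v7:inf
step 2: dist = v0:inf,v1:31,v2:0,v3:inf,v4:inf,v5:16,v6:inf,v7:inf
step 3: dist = v0:inf,v1:31,v2:0,v3:inf,v4:inf,v5:16,v6:inf,v7:inf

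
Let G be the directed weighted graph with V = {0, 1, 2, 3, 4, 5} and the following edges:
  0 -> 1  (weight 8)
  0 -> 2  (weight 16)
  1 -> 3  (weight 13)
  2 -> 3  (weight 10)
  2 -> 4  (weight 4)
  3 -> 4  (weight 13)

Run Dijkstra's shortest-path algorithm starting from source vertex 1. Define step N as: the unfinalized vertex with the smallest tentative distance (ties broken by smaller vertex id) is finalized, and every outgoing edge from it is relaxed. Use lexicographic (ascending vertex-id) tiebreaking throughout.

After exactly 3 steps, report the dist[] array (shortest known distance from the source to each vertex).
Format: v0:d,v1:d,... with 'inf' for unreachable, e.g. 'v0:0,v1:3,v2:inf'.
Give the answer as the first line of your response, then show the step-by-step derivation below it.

v0:inf,v1:0,v2:inf,v3:13,v4:26,v5:inf

step 1: dist = v0:inf,v1:0,v2:inf,v3:13,v4:inf,v5:inf
step 2: dist = v0:inf,v1:0,v2:inf,v3:13,v4:26,v5:inf
step 3: dist = v0:inf,v1:0,v2:inf,v3:13,v4:26,v5:inf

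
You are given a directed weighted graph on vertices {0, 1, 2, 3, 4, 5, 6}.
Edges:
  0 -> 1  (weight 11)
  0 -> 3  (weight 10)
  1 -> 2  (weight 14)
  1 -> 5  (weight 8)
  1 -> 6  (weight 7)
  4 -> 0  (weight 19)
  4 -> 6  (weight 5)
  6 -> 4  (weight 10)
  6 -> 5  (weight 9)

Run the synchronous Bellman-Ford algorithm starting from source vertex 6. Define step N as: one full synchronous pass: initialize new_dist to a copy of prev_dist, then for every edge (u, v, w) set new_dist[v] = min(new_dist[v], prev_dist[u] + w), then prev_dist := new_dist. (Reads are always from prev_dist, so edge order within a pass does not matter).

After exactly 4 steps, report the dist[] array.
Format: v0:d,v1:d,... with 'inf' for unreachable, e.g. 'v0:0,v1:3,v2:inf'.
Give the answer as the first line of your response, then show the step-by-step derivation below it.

v0:29,v1:40,v2:54,v3:39,v4:10,v5:9,v6:0

step 1: dist = v0:inf,v1:inf,v2:inf,v3:inf,v4:10,v5:9,v6:0
step 2: dist = v0:29,v1:inf,v2:inf,v3:inf,v4:10,v5:9,v6:0
step 3: dist = v0:29,v1:40,v2:inf,v3:39,v4:10,v5:9,v6:0
step 4: dist = v0:29,v1:40,v2:54,v3:39,v4:10,v5:9,v6:0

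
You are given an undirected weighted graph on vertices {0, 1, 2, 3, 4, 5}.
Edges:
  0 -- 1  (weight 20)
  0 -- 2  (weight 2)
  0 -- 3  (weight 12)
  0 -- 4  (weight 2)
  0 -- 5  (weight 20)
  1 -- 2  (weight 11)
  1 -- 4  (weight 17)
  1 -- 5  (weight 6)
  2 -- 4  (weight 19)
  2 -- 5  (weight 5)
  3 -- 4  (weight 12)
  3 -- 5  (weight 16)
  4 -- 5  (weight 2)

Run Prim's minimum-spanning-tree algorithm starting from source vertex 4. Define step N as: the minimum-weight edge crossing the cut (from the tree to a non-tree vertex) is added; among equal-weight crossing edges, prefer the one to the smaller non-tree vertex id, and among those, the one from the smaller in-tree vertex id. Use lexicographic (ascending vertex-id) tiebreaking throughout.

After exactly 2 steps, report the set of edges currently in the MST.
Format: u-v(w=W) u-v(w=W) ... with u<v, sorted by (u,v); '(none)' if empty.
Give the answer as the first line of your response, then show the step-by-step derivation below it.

0-2(w=2) 0-4(w=2)

step 1: add edge 0-4 (w=2); MST = {0-4(w=2)}
step 2: add edge 0-2 (w=2); MST = {0-2(w=2) 0-4(w=2)}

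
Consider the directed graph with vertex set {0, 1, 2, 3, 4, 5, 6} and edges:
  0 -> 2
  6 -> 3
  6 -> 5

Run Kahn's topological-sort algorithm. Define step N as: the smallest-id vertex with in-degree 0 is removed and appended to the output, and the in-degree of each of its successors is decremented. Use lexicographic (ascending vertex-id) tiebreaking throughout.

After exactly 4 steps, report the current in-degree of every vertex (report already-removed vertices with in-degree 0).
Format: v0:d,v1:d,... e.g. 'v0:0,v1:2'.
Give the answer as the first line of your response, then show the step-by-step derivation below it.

v0:0,v1:0,v2:0,v3:1,v4:0,v5:1,v6:0

step 1: output 0; order=[0]; indeg=(0,0,0,1,0,1,0)
step 2: output 1; order=[0,1]; indeg=(0,0,0,1,0,1,0)
step 3: output 2; order=[0,1,2]; indeg=(0,0,0,1,0,1,0)
step 4: output 4; order=[0,1,2,4]; indeg=(0,0,0,1,0,1,0)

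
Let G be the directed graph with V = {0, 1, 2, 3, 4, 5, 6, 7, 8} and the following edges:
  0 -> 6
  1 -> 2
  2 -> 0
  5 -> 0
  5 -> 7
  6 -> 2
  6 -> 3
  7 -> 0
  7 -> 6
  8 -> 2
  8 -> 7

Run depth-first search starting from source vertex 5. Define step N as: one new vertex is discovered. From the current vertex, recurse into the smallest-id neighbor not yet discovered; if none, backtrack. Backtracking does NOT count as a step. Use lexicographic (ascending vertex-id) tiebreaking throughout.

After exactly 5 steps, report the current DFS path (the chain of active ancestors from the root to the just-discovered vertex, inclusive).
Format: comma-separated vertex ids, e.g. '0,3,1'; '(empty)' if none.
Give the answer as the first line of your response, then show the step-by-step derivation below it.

5,0,6,3

step 1: discover 5; path=5; order=5
step 2: discover 0; path=5>0; order=5,0
step 3: discover 6; path=5>0>6; order=5,0,6
step 4: discover 2; path=5>0>6>2; order=5,0,6,2
step 5: discover 3; path=5>0>6>3; order=5,0,6,2,3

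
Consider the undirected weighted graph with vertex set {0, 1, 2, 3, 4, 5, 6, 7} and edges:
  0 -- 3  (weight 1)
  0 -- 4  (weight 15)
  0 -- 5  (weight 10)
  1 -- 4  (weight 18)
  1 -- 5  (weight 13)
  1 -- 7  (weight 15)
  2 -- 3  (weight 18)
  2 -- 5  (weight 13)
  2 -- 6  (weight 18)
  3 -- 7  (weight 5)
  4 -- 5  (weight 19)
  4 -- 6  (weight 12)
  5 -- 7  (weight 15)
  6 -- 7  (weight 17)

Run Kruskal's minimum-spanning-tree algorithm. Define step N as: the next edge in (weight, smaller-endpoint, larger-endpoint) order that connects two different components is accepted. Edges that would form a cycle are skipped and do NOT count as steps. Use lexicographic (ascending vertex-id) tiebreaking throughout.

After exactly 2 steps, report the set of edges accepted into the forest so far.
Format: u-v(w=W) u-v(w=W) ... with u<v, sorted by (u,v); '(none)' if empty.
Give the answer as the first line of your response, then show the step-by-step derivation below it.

0-3(w=1) 3-7(w=5)

step 1: add edge 0-3 (w=1); MST = {0-3(w=1)}
step 2: add edge 3-7 (w=5); MST = {0-3(w=1) 3-7(w=5)}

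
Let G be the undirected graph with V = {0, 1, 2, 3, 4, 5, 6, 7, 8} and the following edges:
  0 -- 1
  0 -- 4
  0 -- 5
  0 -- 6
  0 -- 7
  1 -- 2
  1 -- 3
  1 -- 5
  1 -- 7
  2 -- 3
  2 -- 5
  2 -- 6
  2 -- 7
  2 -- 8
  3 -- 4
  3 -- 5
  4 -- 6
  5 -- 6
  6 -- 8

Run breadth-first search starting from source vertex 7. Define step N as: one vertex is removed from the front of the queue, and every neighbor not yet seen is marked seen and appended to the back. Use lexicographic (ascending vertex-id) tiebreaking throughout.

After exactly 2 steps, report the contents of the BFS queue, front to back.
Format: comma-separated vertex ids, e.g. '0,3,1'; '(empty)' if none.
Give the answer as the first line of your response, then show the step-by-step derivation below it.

1,2,4,5,6

step 1: dequeue 7; queue=[0,1,2]; order=7
step 2: dequeue 0; queue=[1,2,4,5,6]; order=7,0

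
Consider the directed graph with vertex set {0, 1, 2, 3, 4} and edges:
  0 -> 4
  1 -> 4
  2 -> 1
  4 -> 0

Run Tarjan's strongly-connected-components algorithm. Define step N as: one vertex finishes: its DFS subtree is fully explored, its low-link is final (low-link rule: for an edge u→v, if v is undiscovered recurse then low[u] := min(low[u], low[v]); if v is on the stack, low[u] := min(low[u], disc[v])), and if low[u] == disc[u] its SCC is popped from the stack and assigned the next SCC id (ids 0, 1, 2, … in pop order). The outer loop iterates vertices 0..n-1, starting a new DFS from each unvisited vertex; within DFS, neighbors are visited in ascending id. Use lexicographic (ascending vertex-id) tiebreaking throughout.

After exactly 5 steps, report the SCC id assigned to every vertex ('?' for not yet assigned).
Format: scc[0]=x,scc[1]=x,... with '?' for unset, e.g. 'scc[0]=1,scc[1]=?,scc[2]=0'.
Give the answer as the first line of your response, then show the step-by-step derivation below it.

scc[0]=0,scc[1]=1,scc[2]=2,scc[3]=3,scc[4]=0

step 1: low=(low[0]=0,low[1]=?,low[2]=?,low[3]=?,low[4]=0); scc=(scc[0]=?,scc[1]=?,scc[2]=?,scc[3]=?,scc[4]=?)
step 2: low=(low[0]=0,low[1]=?,low[2]=?,low[3]=?,low[4]=0); scc=(scc[0]=0,scc[1]=?,scc[2]=?,scc[3]=?,scc[4]=0)
step 3: low=(low[0]=0,low[1]=2,low[2]=?,low[3]=?,low[4]=0); scc=(scc[0]=0,scc[1]=1,scc[2]=?,scc[3]=?,scc[4]=0)
step 4: low=(low[0]=0,low[1]=2,low[2]=3,low[3]=?,low[4]=0); scc=(scc[0]=0,scc[1]=1,scc[2]=2,scc[3]=?,scc[4]=0)
step 5: low=(low[0]=0,low[1]=2,low[2]=3,low[3]=4,low[4]=0); scc=(scc[0]=0,scc[1]=1,scc[2]=2,scc[3]=3,scc[4]=0)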